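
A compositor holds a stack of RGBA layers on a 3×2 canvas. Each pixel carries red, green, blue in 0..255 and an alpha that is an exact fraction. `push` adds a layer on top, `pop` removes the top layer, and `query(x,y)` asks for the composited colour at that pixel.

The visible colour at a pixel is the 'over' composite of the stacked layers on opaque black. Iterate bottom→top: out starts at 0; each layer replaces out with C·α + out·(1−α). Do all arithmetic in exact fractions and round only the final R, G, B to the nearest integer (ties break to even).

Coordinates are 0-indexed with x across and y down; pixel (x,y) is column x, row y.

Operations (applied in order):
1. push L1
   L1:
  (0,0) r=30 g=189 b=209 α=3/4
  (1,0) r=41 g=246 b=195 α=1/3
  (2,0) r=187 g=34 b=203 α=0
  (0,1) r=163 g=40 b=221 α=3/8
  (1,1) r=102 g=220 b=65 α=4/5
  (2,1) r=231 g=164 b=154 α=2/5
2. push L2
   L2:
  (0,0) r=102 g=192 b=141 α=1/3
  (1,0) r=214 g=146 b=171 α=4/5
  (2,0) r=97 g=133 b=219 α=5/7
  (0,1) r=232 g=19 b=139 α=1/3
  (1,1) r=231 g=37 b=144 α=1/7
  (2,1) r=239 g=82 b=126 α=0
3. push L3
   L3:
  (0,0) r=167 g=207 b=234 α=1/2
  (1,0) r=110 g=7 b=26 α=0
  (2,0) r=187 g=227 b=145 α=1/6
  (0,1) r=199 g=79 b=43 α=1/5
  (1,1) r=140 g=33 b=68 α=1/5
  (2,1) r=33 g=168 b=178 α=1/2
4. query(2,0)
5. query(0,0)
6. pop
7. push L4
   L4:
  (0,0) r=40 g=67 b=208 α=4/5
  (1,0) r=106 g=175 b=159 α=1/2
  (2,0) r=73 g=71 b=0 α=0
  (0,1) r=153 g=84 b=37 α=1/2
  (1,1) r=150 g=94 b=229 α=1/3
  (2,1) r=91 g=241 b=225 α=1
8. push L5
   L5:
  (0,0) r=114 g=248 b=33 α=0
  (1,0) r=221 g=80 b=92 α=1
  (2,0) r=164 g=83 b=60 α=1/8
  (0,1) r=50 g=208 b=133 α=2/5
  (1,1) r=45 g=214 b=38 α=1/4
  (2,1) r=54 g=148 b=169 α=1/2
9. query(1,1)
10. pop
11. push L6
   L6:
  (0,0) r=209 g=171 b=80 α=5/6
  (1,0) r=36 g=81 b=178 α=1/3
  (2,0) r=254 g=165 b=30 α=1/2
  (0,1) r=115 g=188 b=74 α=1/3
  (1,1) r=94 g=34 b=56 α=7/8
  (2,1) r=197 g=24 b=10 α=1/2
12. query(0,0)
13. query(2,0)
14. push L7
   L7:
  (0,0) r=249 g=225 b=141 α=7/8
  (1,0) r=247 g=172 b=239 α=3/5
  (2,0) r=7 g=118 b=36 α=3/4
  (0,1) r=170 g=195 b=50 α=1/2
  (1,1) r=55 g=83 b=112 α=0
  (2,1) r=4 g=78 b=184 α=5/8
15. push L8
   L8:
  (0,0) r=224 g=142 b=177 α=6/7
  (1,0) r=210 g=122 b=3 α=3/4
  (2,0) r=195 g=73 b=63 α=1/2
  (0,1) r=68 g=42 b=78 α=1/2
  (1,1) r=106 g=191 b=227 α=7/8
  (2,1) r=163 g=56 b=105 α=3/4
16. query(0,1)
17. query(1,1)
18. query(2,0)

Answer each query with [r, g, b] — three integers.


(2,0) stack=L1,L2,L3; from [0,0,0]:
+L1 (α=0) → [0, 0, 0]
+L2 (α=5/7) → [485/7, 95, 1095/7]
+L3 (α=1/6) → [1867/21, 117, 3245/21]
rounded: [89, 117, 155]

(0,0) stack=L1,L2,L3; from [0,0,0]:
+L1 (α=3/4) → [45/2, 567/4, 627/4]
+L2 (α=1/3) → [49, 317/2, 303/2]
+L3 (α=1/2) → [108, 731/4, 771/4]
→ [108, 183, 193]

at x=1,y=1 over L1,L2,L4,L5:
+L1 (α=4/5) → [408/5, 176, 52]
+L2 (α=1/7) → [3603/35, 1093/7, 456/7]
+L4 (α=1/3) → [4152/35, 948/7, 2515/21]
+L5 (α=1/4) → [14031/140, 2171/14, 2781/28]
= [100, 155, 99]

(0,0) stack=L1,L2,L4,L6; from [0,0,0]:
+L1 (α=3/4) → [45/2, 567/4, 627/4]
+L2 (α=1/3) → [49, 317/2, 303/2]
+L4 (α=4/5) → [209/5, 853/10, 1967/10]
+L6 (α=5/6) → [2717/15, 9403/60, 1989/20]
→ [181, 157, 99]

at x=2,y=0 over L1,L2,L4,L6:
after L1 α=0: [0, 0, 0]
after L2 α=5/7: [485/7, 95, 1095/7]
after L4 α=0: [485/7, 95, 1095/7]
after L6 α=1/2: [2263/14, 130, 1305/14]
= [162, 130, 93]

at x=0,y=1 over L1,L2,L4,L6,L7,L8:
after L1 α=3/8: [489/8, 15, 663/8]
after L2 α=1/3: [1417/12, 49/3, 1219/12]
after L4 α=1/2: [3253/24, 301/6, 1663/24]
after L6 α=1/3: [4633/36, 865/9, 2551/36]
after L7 α=1/2: [10753/72, 1310/9, 4351/72]
after L8 α=1/2: [15649/144, 844/9, 9967/144]
rounded: [109, 94, 69]

at x=1,y=1 over L1,L2,L4,L6,L7,L8:
after L1 α=4/5: [408/5, 176, 52]
after L2 α=1/7: [3603/35, 1093/7, 456/7]
after L4 α=1/3: [4152/35, 948/7, 2515/21]
after L6 α=7/8: [13591/140, 1307/28, 10747/168]
after L7 α=0: [13591/140, 1307/28, 10747/168]
after L8 α=7/8: [117471/1120, 38743/224, 277699/1344]
→ [105, 173, 207]

at x=2,y=0 over L1,L2,L4,L6,L7,L8:
L1 α=0: [0, 0, 0]
L2 α=5/7: [485/7, 95, 1095/7]
L4 α=0: [485/7, 95, 1095/7]
L6 α=1/2: [2263/14, 130, 1305/14]
L7 α=3/4: [2557/56, 121, 2817/56]
L8 α=1/2: [13477/112, 97, 6345/112]
rounded: [120, 97, 57]


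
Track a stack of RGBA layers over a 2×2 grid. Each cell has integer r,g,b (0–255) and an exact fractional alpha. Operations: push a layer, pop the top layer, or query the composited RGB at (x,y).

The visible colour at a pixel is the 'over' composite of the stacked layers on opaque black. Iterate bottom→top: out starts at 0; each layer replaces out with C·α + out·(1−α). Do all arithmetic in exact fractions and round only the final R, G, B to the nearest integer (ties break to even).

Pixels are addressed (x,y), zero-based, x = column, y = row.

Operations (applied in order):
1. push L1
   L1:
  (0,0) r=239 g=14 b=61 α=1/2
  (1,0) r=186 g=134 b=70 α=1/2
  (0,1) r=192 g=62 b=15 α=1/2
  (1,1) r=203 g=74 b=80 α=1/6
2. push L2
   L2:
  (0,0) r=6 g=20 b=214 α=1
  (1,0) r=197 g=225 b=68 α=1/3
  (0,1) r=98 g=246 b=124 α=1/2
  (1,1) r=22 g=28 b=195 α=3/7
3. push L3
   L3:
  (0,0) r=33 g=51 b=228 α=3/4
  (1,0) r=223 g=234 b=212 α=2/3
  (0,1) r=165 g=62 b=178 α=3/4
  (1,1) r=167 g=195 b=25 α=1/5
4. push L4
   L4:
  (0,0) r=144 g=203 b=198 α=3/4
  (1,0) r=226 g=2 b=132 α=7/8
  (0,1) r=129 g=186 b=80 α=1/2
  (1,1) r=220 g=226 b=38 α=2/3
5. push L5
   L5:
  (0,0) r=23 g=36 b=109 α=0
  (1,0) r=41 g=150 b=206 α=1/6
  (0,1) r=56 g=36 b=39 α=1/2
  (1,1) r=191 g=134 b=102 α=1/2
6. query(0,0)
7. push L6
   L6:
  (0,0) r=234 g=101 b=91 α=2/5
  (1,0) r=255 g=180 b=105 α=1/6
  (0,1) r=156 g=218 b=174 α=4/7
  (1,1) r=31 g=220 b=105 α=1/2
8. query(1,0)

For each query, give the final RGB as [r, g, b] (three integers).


(0,0) stack=L1,L2,L3,L4,L5; from [0,0,0]:
after L1 α=1/2: [239/2, 7, 61/2]
after L2 α=1: [6, 20, 214]
after L3 α=3/4: [105/4, 173/4, 449/2]
after L4 α=3/4: [1833/16, 2609/16, 1637/8]
after L5 α=0: [1833/16, 2609/16, 1637/8]
= [115, 163, 205]

(1,0) stack=L1,L2,L3,L4,L5,L6; from [0,0,0]:
+L1 (α=1/2) → [93, 67, 35]
+L2 (α=1/3) → [383/3, 359/3, 46]
+L3 (α=2/3) → [1721/9, 1763/9, 470/3]
+L4 (α=7/8) → [15959/72, 1889/72, 1621/12]
+L5 (α=1/6) → [82747/432, 20245/432, 10577/72]
+L6 (α=1/6) → [523895/2592, 178985/2592, 60445/432]
rounded: [202, 69, 140]


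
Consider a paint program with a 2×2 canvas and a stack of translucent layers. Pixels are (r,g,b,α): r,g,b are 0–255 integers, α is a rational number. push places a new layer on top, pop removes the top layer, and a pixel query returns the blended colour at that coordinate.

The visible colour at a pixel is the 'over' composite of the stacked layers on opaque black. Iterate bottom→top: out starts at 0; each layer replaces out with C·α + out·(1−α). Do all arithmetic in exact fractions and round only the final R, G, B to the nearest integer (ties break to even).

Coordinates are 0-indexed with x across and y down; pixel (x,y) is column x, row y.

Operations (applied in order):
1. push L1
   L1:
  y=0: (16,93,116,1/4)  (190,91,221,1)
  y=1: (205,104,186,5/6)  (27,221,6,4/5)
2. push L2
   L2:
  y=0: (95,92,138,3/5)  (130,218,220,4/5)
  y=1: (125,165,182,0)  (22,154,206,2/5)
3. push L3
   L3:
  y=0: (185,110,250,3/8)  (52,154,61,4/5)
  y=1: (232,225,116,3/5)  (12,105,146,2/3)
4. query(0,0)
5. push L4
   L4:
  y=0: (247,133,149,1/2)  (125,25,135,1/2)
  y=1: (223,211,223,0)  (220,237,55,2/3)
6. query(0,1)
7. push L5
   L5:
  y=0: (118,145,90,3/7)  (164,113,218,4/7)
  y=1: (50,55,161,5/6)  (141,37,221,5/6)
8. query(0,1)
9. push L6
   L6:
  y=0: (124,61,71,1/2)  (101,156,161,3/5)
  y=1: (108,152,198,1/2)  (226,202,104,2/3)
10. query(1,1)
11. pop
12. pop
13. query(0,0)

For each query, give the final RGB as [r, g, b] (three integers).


at x=0,y=0 over L1,L2,L3:
L1 α=1/4: [4, 93/4, 29]
L2 α=3/5: [293/5, 129/2, 472/5]
L3 α=3/8: [106, 1305/16, 611/4]
rounded: [106, 82, 153]

(0,1) stack=L1,L2,L3,L4; from [0,0,0]:
+L1 (α=5/6) → [1025/6, 260/3, 155]
+L2 (α=0) → [1025/6, 260/3, 155]
+L3 (α=3/5) → [3113/15, 509/3, 658/5]
+L4 (α=0) → [3113/15, 509/3, 658/5]
rounded: [208, 170, 132]

(0,1) stack=L1,L2,L3,L4,L5; from [0,0,0]:
L1 α=5/6: [1025/6, 260/3, 155]
L2 α=0: [1025/6, 260/3, 155]
L3 α=3/5: [3113/15, 509/3, 658/5]
L4 α=0: [3113/15, 509/3, 658/5]
L5 α=5/6: [6863/90, 667/9, 1561/10]
→ [76, 74, 156]

query (1,1) [L1,L2,L3,L4,L5,L6] — begin 0,0,0
after L1 α=4/5: [108/5, 884/5, 24/5]
after L2 α=2/5: [544/25, 4192/25, 2132/25]
after L3 α=2/3: [1144/75, 9442/75, 3144/25]
after L4 α=2/3: [34144/225, 44992/225, 5894/75]
after L5 α=5/6: [192769/1350, 86617/1350, 88769/450]
after L6 α=2/3: [802969/4050, 632017/4050, 182369/1350]
= [198, 156, 135]

query (0,0) [L1,L2,L3,L4] — begin 0,0,0
L1 α=1/4: [4, 93/4, 29]
L2 α=3/5: [293/5, 129/2, 472/5]
L3 α=3/8: [106, 1305/16, 611/4]
L4 α=1/2: [353/2, 3433/32, 1207/8]
→ [176, 107, 151]


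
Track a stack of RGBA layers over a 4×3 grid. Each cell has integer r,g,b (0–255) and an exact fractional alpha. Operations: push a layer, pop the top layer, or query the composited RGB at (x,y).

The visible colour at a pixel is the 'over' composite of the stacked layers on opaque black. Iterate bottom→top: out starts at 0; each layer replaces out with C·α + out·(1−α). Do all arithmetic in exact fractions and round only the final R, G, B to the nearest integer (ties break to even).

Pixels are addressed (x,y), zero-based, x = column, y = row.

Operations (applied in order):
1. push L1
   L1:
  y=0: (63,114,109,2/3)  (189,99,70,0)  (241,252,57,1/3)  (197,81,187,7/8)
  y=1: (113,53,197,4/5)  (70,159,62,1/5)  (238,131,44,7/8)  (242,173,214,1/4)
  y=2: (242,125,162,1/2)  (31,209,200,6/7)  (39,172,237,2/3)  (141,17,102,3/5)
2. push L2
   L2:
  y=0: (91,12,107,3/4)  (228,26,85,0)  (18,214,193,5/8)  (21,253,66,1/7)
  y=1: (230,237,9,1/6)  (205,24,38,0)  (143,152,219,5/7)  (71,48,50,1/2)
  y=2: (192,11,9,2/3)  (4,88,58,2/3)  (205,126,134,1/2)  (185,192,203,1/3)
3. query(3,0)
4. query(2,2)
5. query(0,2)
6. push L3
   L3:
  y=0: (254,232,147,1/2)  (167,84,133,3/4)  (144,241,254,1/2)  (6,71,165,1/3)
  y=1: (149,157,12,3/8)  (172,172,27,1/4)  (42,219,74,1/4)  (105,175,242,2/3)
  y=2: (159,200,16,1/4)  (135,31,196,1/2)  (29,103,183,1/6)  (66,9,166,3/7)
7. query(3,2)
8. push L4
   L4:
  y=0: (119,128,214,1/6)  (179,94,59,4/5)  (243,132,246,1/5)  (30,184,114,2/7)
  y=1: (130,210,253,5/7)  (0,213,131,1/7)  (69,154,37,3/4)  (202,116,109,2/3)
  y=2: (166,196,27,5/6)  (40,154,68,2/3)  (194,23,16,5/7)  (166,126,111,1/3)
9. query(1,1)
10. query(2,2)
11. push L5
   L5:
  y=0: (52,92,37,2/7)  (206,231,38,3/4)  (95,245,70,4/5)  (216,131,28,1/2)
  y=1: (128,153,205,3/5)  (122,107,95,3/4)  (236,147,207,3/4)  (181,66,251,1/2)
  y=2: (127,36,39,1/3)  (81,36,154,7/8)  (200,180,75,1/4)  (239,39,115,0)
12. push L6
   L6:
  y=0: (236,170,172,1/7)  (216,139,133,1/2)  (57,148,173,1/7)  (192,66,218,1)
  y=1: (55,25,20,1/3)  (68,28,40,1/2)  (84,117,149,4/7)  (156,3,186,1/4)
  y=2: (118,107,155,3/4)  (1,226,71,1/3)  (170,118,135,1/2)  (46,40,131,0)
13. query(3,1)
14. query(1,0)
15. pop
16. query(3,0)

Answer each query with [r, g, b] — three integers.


at x=3,y=0 over L1,L2:
after L1 α=7/8: [1379/8, 567/8, 1309/8]
after L2 α=1/7: [603/4, 2713/28, 4191/28]
→ [151, 97, 150]

(2,2) stack=L1,L2; from [0,0,0]:
+L1 (α=2/3) → [26, 344/3, 158]
+L2 (α=1/2) → [231/2, 361/3, 146]
= [116, 120, 146]

(0,2) stack=L1,L2; from [0,0,0]:
L1 α=1/2: [121, 125/2, 81]
L2 α=2/3: [505/3, 169/6, 33]
rounded: [168, 28, 33]

query (3,2) [L1,L2,L3] — begin 0,0,0
after L1 α=3/5: [423/5, 51/5, 306/5]
after L2 α=1/3: [1771/15, 354/5, 1627/15]
after L3 α=3/7: [10054/105, 1551/35, 13978/105]
rounded: [96, 44, 133]

at x=1,y=1 over L1,L2,L3,L4:
L1 α=1/5: [14, 159/5, 62/5]
L2 α=0: [14, 159/5, 62/5]
L3 α=1/4: [107/2, 1337/20, 321/20]
L4 α=1/7: [321/7, 6141/70, 2273/70]
rounded: [46, 88, 32]

query (2,2) [L1,L2,L3,L4] — begin 0,0,0
+L1 (α=2/3) → [26, 344/3, 158]
+L2 (α=1/2) → [231/2, 361/3, 146]
+L3 (α=1/6) → [1213/12, 1057/9, 913/6]
+L4 (α=5/7) → [7033/42, 3149/63, 1153/21]
→ [167, 50, 55]

query (3,1) [L1,L2,L3,L4,L5,L6] — begin 0,0,0
+L1 (α=1/4) → [121/2, 173/4, 107/2]
+L2 (α=1/2) → [263/4, 365/8, 207/4]
+L3 (α=2/3) → [1103/12, 1055/8, 2143/12]
+L4 (α=2/3) → [5951/36, 2911/24, 4759/36]
+L5 (α=1/2) → [12467/72, 4495/48, 13795/72]
+L6 (α=1/4) → [16211/96, 4543/64, 18259/96]
→ [169, 71, 190]

query (1,0) [L1,L2,L3,L4,L5,L6] — begin 0,0,0
L1 α=0: [0, 0, 0]
L2 α=0: [0, 0, 0]
L3 α=3/4: [501/4, 63, 399/4]
L4 α=4/5: [673/4, 439/5, 1343/20]
L5 α=3/4: [3145/16, 976/5, 3623/80]
L6 α=1/2: [6601/32, 1671/10, 14263/160]
rounded: [206, 167, 89]

at x=3,y=0 over L1,L2,L3,L4,L5:
+L1 (α=7/8) → [1379/8, 567/8, 1309/8]
+L2 (α=1/7) → [603/4, 2713/28, 4191/28]
+L3 (α=1/3) → [205/2, 3707/42, 2167/14]
+L4 (α=2/7) → [1145/14, 33991/294, 14027/98]
+L5 (α=1/2) → [4169/28, 72505/588, 16771/196]
→ [149, 123, 86]


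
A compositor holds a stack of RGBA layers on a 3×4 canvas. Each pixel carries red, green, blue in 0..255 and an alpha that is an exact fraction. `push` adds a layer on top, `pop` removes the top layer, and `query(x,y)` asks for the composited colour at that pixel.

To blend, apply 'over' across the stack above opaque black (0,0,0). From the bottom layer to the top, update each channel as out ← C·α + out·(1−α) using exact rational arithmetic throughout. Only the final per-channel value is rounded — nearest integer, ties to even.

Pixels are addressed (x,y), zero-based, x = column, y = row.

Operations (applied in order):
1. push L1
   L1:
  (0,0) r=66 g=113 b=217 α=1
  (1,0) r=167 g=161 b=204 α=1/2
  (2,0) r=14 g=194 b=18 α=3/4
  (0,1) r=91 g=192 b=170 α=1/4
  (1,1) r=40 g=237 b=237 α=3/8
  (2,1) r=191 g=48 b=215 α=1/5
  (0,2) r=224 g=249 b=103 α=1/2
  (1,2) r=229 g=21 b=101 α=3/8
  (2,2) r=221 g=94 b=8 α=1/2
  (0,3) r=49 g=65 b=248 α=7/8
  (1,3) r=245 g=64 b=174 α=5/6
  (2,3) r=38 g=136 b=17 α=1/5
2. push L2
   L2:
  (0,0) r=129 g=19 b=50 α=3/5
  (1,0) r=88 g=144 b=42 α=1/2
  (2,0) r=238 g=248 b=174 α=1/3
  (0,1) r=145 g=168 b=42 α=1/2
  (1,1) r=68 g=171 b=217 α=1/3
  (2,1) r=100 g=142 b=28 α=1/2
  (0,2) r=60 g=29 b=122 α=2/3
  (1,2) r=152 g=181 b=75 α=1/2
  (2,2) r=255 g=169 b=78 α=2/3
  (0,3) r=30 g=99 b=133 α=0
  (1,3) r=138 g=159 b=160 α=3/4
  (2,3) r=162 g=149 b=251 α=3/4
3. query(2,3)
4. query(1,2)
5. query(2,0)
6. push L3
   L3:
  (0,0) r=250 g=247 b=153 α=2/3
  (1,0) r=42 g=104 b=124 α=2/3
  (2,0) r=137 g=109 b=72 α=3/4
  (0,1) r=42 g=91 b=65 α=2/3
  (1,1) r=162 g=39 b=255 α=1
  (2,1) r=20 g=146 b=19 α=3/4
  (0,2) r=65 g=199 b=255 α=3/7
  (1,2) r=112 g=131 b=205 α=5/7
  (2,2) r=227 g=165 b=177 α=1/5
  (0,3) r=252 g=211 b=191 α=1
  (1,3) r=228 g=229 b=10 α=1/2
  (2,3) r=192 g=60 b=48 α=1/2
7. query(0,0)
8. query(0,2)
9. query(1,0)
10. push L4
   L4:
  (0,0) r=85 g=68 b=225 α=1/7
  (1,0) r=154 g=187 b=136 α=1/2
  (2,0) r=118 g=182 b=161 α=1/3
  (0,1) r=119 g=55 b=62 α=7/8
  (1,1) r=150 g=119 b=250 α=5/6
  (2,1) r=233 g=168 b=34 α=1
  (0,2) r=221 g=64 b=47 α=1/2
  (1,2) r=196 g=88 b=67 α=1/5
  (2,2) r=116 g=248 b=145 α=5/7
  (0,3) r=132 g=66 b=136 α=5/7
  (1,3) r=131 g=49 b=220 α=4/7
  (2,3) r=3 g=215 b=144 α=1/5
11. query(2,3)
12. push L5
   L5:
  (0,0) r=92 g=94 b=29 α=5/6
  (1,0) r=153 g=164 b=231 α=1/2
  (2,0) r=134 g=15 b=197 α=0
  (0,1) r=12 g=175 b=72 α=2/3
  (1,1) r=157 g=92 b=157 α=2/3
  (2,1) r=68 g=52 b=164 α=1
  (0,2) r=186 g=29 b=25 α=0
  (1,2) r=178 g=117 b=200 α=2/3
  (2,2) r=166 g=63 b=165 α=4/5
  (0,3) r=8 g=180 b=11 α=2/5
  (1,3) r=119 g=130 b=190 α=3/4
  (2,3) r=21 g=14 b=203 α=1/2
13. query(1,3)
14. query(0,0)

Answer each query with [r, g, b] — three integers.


query (2,3) [L1,L2] — begin 0,0,0
+L1 (α=1/5) → [38/5, 136/5, 17/5]
+L2 (α=3/4) → [617/5, 2371/20, 1891/10]
rounded: [123, 119, 189]

query (1,2) [L1,L2] — begin 0,0,0
+L1 (α=3/8) → [687/8, 63/8, 303/8]
+L2 (α=1/2) → [1903/16, 1511/16, 903/16]
= [119, 94, 56]

query (2,0) [L1,L2] — begin 0,0,0
after L1 α=3/4: [21/2, 291/2, 27/2]
after L2 α=1/3: [259/3, 539/3, 67]
rounded: [86, 180, 67]

(0,0) stack=L1,L2,L3; from [0,0,0]:
L1 α=1: [66, 113, 217]
L2 α=3/5: [519/5, 283/5, 584/5]
L3 α=2/3: [3019/15, 2753/15, 2114/15]
rounded: [201, 184, 141]

query (0,2) [L1,L2,L3] — begin 0,0,0
L1 α=1/2: [112, 249/2, 103/2]
L2 α=2/3: [232/3, 365/6, 197/2]
L3 α=3/7: [1513/21, 2521/21, 1159/7]
→ [72, 120, 166]

at x=1,y=0 over L1,L2,L3:
+L1 (α=1/2) → [167/2, 161/2, 102]
+L2 (α=1/2) → [343/4, 449/4, 72]
+L3 (α=2/3) → [679/12, 427/4, 320/3]
= [57, 107, 107]

(2,3) stack=L1,L2,L3,L4; from [0,0,0]:
L1 α=1/5: [38/5, 136/5, 17/5]
L2 α=3/4: [617/5, 2371/20, 1891/10]
L3 α=1/2: [1577/10, 3571/40, 2371/20]
L4 α=1/5: [3169/25, 5721/50, 3091/25]
= [127, 114, 124]

(1,3) stack=L1,L2,L3,L4,L5; from [0,0,0]:
+L1 (α=5/6) → [1225/6, 160/3, 145]
+L2 (α=3/4) → [3709/24, 1591/12, 625/4]
+L3 (α=1/2) → [9181/48, 4339/24, 665/8]
+L4 (α=4/7) → [17565/112, 5907/56, 9035/56]
+L5 (α=3/4) → [57549/448, 27747/224, 40955/224]
rounded: [128, 124, 183]

at x=0,y=0 over L1,L2,L3,L4,L5:
after L1 α=1: [66, 113, 217]
after L2 α=3/5: [519/5, 283/5, 584/5]
after L3 α=2/3: [3019/15, 2753/15, 2114/15]
after L4 α=1/7: [6463/35, 5846/35, 5353/35]
after L5 α=5/6: [7521/70, 3716/35, 1738/35]
→ [107, 106, 50]


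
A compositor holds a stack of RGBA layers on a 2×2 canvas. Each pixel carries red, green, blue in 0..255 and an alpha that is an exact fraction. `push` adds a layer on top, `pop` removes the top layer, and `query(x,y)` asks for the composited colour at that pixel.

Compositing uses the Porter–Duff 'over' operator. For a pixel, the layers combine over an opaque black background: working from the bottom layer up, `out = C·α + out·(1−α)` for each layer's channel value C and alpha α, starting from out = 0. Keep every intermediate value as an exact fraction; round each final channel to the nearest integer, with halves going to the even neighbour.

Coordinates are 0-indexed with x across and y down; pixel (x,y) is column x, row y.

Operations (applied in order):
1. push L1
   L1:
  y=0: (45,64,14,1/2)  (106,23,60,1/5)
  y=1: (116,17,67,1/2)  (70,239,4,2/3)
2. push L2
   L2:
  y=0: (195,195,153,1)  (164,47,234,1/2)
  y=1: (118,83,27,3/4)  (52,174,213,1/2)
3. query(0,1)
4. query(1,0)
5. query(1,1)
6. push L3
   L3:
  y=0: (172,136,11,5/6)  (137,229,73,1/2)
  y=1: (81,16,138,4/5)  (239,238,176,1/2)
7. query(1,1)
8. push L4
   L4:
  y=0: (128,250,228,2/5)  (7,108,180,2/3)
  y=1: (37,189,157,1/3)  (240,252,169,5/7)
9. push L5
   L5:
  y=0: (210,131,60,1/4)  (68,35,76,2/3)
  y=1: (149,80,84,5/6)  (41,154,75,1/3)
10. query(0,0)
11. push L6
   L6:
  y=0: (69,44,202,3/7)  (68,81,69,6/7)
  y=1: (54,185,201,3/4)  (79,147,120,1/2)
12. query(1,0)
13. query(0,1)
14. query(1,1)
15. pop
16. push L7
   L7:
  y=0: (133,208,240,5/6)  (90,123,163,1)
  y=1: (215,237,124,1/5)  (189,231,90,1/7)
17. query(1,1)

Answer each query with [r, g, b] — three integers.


(0,1) stack=L1,L2; from [0,0,0]:
+L1 (α=1/2) → [58, 17/2, 67/2]
+L2 (α=3/4) → [103, 515/8, 229/8]
= [103, 64, 29]

query (1,0) [L1,L2] — begin 0,0,0
after L1 α=1/5: [106/5, 23/5, 12]
after L2 α=1/2: [463/5, 129/5, 123]
= [93, 26, 123]

at x=1,y=1 over L1,L2:
after L1 α=2/3: [140/3, 478/3, 8/3]
after L2 α=1/2: [148/3, 500/3, 647/6]
rounded: [49, 167, 108]

(1,1) stack=L1,L2,L3; from [0,0,0]:
after L1 α=2/3: [140/3, 478/3, 8/3]
after L2 α=1/2: [148/3, 500/3, 647/6]
after L3 α=1/2: [865/6, 607/3, 1703/12]
rounded: [144, 202, 142]

query (0,0) [L1,L2,L3,L4,L5] — begin 0,0,0
after L1 α=1/2: [45/2, 32, 7]
after L2 α=1: [195, 195, 153]
after L3 α=5/6: [1055/6, 875/6, 104/3]
after L4 α=2/5: [1567/10, 375/2, 112]
after L5 α=1/4: [6801/40, 1387/8, 99]
= [170, 173, 99]

at x=1,y=0 over L1,L2,L3,L4,L5,L6:
+L1 (α=1/5) → [106/5, 23/5, 12]
+L2 (α=1/2) → [463/5, 129/5, 123]
+L3 (α=1/2) → [574/5, 637/5, 98]
+L4 (α=2/3) → [644/15, 1717/15, 458/3]
+L5 (α=2/3) → [2684/45, 2767/45, 914/9]
+L6 (α=6/7) → [21044/315, 24637/315, 4640/63]
rounded: [67, 78, 74]

query (0,1) [L1,L2,L3,L4,L5,L6] — begin 0,0,0
+L1 (α=1/2) → [58, 17/2, 67/2]
+L2 (α=3/4) → [103, 515/8, 229/8]
+L3 (α=4/5) → [427/5, 1027/40, 929/8]
+L4 (α=1/3) → [1039/15, 4807/60, 519/4]
+L5 (α=5/6) → [6107/45, 28807/360, 733/8]
+L6 (α=3/4) → [13397/180, 228607/1440, 5557/32]
→ [74, 159, 174]

(1,1) stack=L1,L2,L3,L4,L5,L6; from [0,0,0]:
L1 α=2/3: [140/3, 478/3, 8/3]
L2 α=1/2: [148/3, 500/3, 647/6]
L3 α=1/2: [865/6, 607/3, 1703/12]
L4 α=5/7: [4465/21, 4994/21, 6773/42]
L5 α=1/3: [9791/63, 13222/63, 8348/63]
L6 α=1/2: [7384/63, 22483/126, 7954/63]
= [117, 178, 126]

(1,1) stack=L1,L2,L3,L4,L5,L7; from [0,0,0]:
after L1 α=2/3: [140/3, 478/3, 8/3]
after L2 α=1/2: [148/3, 500/3, 647/6]
after L3 α=1/2: [865/6, 607/3, 1703/12]
after L4 α=5/7: [4465/21, 4994/21, 6773/42]
after L5 α=1/3: [9791/63, 13222/63, 8348/63]
after L7 α=1/7: [23551/147, 31295/147, 18586/147]
rounded: [160, 213, 126]


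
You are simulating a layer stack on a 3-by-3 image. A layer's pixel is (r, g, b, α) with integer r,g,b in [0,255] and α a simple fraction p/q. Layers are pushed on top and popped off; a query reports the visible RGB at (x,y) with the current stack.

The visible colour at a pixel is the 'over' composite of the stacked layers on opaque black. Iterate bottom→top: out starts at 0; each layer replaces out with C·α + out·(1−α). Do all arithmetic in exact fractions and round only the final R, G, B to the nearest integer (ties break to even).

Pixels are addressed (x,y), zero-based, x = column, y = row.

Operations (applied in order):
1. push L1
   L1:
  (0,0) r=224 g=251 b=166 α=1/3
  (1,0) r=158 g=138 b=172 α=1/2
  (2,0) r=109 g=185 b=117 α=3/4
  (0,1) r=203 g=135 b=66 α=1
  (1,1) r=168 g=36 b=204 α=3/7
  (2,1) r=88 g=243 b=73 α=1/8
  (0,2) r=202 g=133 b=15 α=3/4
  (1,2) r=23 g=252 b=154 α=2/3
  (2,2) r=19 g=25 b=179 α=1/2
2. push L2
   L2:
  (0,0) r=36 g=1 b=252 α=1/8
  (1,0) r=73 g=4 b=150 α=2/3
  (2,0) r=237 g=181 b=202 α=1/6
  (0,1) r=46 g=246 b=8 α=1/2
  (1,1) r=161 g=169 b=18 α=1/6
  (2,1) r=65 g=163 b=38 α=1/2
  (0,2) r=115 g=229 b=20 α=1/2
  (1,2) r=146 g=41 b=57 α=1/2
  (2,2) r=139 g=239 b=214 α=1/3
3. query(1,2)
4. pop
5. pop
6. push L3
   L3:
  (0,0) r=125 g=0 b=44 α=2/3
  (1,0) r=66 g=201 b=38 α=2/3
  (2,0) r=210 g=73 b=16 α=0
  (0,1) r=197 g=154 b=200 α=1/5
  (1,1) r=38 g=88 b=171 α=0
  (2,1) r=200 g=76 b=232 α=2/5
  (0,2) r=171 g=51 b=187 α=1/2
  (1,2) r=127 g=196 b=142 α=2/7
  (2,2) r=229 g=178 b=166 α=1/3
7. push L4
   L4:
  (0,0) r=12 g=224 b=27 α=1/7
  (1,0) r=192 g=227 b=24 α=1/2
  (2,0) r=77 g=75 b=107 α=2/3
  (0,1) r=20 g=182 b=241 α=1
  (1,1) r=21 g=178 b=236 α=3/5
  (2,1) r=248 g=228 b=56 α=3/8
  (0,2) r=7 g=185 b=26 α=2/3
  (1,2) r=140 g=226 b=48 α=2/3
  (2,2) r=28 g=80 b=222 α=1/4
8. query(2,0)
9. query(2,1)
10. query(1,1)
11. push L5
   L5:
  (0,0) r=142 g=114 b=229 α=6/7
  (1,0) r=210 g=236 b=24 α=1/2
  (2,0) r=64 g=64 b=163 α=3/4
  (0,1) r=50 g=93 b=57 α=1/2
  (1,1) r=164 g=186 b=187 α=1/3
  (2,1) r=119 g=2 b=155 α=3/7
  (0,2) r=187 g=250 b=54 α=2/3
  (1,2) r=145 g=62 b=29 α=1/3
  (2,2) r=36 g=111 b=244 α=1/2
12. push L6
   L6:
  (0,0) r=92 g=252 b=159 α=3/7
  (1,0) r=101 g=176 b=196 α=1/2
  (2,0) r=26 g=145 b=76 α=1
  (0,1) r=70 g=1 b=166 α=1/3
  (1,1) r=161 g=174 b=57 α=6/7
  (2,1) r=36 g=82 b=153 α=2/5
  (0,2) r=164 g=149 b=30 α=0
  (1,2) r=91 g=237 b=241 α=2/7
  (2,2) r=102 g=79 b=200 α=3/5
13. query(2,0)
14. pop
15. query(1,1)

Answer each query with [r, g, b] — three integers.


at x=1,y=2 over L1,L2:
after L1 α=2/3: [46/3, 168, 308/3]
after L2 α=1/2: [242/3, 209/2, 479/6]
→ [81, 104, 80]

query (2,0) [L3,L4] — begin 0,0,0
after L3 α=0: [0, 0, 0]
after L4 α=2/3: [154/3, 50, 214/3]
= [51, 50, 71]

query (2,1) [L3,L4] — begin 0,0,0
+L3 (α=2/5) → [80, 152/5, 464/5]
+L4 (α=3/8) → [143, 209/2, 79]
→ [143, 104, 79]

query (1,1) [L3,L4] — begin 0,0,0
+L3 (α=0) → [0, 0, 0]
+L4 (α=3/5) → [63/5, 534/5, 708/5]
→ [13, 107, 142]

query (2,0) [L3,L4,L5,L6] — begin 0,0,0
L3 α=0: [0, 0, 0]
L4 α=2/3: [154/3, 50, 214/3]
L5 α=3/4: [365/6, 121/2, 1681/12]
L6 α=1: [26, 145, 76]
rounded: [26, 145, 76]

query (1,1) [L3,L4,L5] — begin 0,0,0
after L3 α=0: [0, 0, 0]
after L4 α=3/5: [63/5, 534/5, 708/5]
after L5 α=1/3: [946/15, 666/5, 2351/15]
= [63, 133, 157]


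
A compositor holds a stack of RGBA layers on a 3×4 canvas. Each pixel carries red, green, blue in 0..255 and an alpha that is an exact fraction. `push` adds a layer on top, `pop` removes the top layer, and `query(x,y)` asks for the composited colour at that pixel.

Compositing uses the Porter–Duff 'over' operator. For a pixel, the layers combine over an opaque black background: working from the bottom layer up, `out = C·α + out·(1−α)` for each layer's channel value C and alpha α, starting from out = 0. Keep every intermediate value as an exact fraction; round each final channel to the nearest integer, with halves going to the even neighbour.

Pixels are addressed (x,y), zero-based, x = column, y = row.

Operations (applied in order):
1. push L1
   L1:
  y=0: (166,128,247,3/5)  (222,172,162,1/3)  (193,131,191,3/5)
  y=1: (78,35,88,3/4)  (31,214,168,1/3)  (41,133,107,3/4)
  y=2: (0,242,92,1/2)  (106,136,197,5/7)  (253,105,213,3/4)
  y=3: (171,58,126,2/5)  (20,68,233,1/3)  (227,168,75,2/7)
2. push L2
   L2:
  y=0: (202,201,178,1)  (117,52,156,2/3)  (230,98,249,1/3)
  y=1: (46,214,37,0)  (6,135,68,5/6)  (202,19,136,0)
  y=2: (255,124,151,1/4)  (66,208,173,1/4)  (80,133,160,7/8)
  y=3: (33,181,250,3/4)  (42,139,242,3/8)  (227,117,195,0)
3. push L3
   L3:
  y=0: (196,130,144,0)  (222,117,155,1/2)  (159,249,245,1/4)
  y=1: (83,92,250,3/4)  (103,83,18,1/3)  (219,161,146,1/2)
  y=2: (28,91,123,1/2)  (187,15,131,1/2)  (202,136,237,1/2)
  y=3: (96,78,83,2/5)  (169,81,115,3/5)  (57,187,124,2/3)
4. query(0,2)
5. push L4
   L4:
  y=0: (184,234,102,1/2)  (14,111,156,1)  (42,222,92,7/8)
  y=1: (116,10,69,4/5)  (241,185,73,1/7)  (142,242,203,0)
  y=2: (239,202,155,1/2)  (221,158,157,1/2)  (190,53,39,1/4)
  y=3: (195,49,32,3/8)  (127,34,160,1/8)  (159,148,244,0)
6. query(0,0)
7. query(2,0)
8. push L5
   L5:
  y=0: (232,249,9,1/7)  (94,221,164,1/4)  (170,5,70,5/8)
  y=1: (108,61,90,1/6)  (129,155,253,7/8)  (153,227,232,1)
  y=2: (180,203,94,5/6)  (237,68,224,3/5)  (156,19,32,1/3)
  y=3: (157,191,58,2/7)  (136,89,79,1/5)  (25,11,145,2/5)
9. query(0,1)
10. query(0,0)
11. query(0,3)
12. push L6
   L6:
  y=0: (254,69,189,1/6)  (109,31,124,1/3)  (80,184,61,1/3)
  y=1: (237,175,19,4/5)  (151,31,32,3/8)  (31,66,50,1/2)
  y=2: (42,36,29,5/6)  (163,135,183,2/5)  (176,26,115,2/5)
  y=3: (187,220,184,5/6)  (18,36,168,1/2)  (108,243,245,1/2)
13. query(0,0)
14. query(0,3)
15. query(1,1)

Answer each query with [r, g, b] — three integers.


query (0,2) [L1,L2,L3] — begin 0,0,0
L1 α=1/2: [0, 121, 46]
L2 α=1/4: [255/4, 487/4, 289/4]
L3 α=1/2: [367/8, 851/8, 781/8]
= [46, 106, 98]

query (0,0) [L1,L2,L3,L4] — begin 0,0,0
after L1 α=3/5: [498/5, 384/5, 741/5]
after L2 α=1: [202, 201, 178]
after L3 α=0: [202, 201, 178]
after L4 α=1/2: [193, 435/2, 140]
rounded: [193, 218, 140]

query (2,0) [L1,L2,L3,L4] — begin 0,0,0
L1 α=3/5: [579/5, 393/5, 573/5]
L2 α=1/3: [2308/15, 1276/15, 797/5]
L3 α=1/4: [3103/20, 2521/20, 904/5]
L4 α=7/8: [8983/160, 33601/160, 1031/10]
rounded: [56, 210, 103]

at x=0,y=1 over L1,L2,L3,L4,L5:
+L1 (α=3/4) → [117/2, 105/4, 66]
+L2 (α=0) → [117/2, 105/4, 66]
+L3 (α=3/4) → [615/8, 1209/16, 204]
+L4 (α=4/5) → [4327/40, 1849/80, 96]
+L5 (α=1/6) → [5191/48, 2825/96, 95]
= [108, 29, 95]

query (0,0) [L1,L2,L3,L4,L5] — begin 0,0,0
L1 α=3/5: [498/5, 384/5, 741/5]
L2 α=1: [202, 201, 178]
L3 α=0: [202, 201, 178]
L4 α=1/2: [193, 435/2, 140]
L5 α=1/7: [1390/7, 222, 849/7]
rounded: [199, 222, 121]

(0,3) stack=L1,L2,L3,L4,L5; from [0,0,0]:
+L1 (α=2/5) → [342/5, 116/5, 252/5]
+L2 (α=3/4) → [837/20, 2831/20, 2001/10]
+L3 (α=2/5) → [6351/100, 11613/100, 7663/50]
+L4 (α=3/8) → [18051/160, 14553/160, 8623/80]
+L5 (α=2/7) → [28099/224, 26777/224, 1497/16]
= [125, 120, 94]

query (0,0) [L1,L2,L3,L4,L5,L6] — begin 0,0,0
+L1 (α=3/5) → [498/5, 384/5, 741/5]
+L2 (α=1) → [202, 201, 178]
+L3 (α=0) → [202, 201, 178]
+L4 (α=1/2) → [193, 435/2, 140]
+L5 (α=1/7) → [1390/7, 222, 849/7]
+L6 (α=1/6) → [4364/21, 393/2, 928/7]
= [208, 196, 133]

(0,3) stack=L1,L2,L3,L4,L5,L6; from [0,0,0]:
L1 α=2/5: [342/5, 116/5, 252/5]
L2 α=3/4: [837/20, 2831/20, 2001/10]
L3 α=2/5: [6351/100, 11613/100, 7663/50]
L4 α=3/8: [18051/160, 14553/160, 8623/80]
L5 α=2/7: [28099/224, 26777/224, 1497/16]
L6 α=5/6: [237539/1344, 91059/448, 16217/96]
= [177, 203, 169]

query (1,1) [L1,L2,L3,L4,L5,L6] — begin 0,0,0
+L1 (α=1/3) → [31/3, 214/3, 56]
+L2 (α=5/6) → [121/18, 2239/18, 66]
+L3 (α=1/3) → [1048/27, 2986/27, 50]
+L4 (α=1/7) → [4265/63, 1091/9, 373/7]
+L5 (α=7/8) → [30577/252, 1357/9, 6385/28]
+L6 (α=3/8) → [267041/2016, 3811/36, 34613/224]
→ [132, 106, 155]


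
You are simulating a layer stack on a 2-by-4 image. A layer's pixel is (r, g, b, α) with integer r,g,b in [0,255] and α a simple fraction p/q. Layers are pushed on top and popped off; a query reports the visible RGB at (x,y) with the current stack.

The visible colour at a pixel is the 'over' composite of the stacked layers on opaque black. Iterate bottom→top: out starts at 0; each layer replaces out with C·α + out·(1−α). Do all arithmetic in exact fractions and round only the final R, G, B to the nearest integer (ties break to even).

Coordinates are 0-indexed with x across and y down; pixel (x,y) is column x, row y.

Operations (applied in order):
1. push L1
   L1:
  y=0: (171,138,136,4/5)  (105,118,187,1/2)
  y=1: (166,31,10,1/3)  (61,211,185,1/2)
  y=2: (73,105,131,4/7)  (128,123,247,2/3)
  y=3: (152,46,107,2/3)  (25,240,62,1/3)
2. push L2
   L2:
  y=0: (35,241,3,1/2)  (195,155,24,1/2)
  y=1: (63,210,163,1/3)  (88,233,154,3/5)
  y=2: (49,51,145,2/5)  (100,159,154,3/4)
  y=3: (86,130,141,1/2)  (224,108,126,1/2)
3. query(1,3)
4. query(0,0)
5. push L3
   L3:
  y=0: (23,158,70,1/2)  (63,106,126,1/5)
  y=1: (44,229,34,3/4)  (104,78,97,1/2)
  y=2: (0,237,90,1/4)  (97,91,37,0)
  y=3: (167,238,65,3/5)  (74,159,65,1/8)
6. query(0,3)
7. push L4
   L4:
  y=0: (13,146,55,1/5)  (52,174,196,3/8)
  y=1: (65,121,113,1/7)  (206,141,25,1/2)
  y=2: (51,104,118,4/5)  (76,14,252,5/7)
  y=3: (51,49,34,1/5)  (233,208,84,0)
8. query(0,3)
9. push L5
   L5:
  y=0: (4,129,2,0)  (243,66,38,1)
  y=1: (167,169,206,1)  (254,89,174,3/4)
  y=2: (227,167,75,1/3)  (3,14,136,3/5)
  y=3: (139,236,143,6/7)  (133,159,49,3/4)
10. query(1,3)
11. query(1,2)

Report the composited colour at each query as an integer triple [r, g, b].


query (1,3) [L1,L2] — begin 0,0,0
L1 α=1/3: [25/3, 80, 62/3]
L2 α=1/2: [697/6, 94, 220/3]
= [116, 94, 73]

(0,0) stack=L1,L2; from [0,0,0]:
L1 α=4/5: [684/5, 552/5, 544/5]
L2 α=1/2: [859/10, 1757/10, 559/10]
rounded: [86, 176, 56]

query (0,3) [L1,L2,L3] — begin 0,0,0
after L1 α=2/3: [304/3, 92/3, 214/3]
after L2 α=1/2: [281/3, 241/3, 637/6]
after L3 α=3/5: [413/3, 2624/15, 1222/15]
→ [138, 175, 81]

(0,3) stack=L1,L2,L3,L4; from [0,0,0]:
after L1 α=2/3: [304/3, 92/3, 214/3]
after L2 α=1/2: [281/3, 241/3, 637/6]
after L3 α=3/5: [413/3, 2624/15, 1222/15]
after L4 α=1/5: [361/3, 11231/75, 5398/75]
rounded: [120, 150, 72]

query (1,3) [L1,L2,L3,L4,L5] — begin 0,0,0
+L1 (α=1/3) → [25/3, 80, 62/3]
+L2 (α=1/2) → [697/6, 94, 220/3]
+L3 (α=1/8) → [5323/48, 817/8, 1735/24]
+L4 (α=0) → [5323/48, 817/8, 1735/24]
+L5 (α=3/4) → [24475/192, 4633/32, 5263/96]
→ [127, 145, 55]

at x=1,y=2 over L1,L2,L3,L4,L5:
L1 α=2/3: [256/3, 82, 494/3]
L2 α=3/4: [289/3, 559/4, 470/3]
L3 α=0: [289/3, 559/4, 470/3]
L4 α=5/7: [1718/21, 699/14, 4720/21]
L5 α=3/5: [725/21, 993/35, 18008/105]
rounded: [35, 28, 172]


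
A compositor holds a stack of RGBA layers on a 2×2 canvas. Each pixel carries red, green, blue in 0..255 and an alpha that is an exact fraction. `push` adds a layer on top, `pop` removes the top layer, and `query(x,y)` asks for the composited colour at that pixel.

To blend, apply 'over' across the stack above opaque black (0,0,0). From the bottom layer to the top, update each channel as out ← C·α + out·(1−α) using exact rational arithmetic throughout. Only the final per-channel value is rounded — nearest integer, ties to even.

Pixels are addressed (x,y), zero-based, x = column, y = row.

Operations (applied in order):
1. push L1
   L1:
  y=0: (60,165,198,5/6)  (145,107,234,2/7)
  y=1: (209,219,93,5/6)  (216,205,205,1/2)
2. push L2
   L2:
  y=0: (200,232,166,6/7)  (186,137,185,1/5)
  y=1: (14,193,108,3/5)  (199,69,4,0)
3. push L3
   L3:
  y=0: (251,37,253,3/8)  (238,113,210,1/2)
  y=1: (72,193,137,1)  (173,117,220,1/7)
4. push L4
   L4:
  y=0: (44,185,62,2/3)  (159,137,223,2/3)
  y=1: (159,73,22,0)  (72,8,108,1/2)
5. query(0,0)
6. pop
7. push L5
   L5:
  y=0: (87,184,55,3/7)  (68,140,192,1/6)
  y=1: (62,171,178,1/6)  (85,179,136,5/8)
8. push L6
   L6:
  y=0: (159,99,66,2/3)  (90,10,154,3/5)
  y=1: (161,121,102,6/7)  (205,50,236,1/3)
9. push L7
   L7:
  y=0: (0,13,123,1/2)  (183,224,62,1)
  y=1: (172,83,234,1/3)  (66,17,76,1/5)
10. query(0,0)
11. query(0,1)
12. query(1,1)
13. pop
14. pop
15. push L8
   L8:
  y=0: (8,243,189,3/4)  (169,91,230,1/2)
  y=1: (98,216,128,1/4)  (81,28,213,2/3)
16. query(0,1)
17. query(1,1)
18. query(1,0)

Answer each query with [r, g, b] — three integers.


query (0,0) [L1,L2,L3,L4] — begin 0,0,0
L1 α=5/6: [50, 275/2, 165]
L2 α=6/7: [1250/7, 437/2, 1161/7]
L3 α=3/8: [11521/56, 2407/16, 5559/28]
L4 α=2/3: [5483/56, 8327/48, 9031/84]
= [98, 173, 108]

query (0,0) [L1,L2,L3,L5,L6,L7] — begin 0,0,0
after L1 α=5/6: [50, 275/2, 165]
after L2 α=6/7: [1250/7, 437/2, 1161/7]
after L3 α=3/8: [11521/56, 2407/16, 5559/28]
after L5 α=3/7: [15175/98, 4615/28, 6714/49]
after L6 α=2/3: [46339/294, 10159/84, 4394/49]
after L7 α=1/2: [46339/588, 11251/168, 10421/98]
rounded: [79, 67, 106]

query (0,1) [L1,L2,L3,L5,L6,L7] — begin 0,0,0
L1 α=5/6: [1045/6, 365/2, 155/2]
L2 α=3/5: [1171/15, 944/5, 479/5]
L3 α=1: [72, 193, 137]
L5 α=1/6: [211/3, 568/3, 863/6]
L6 α=6/7: [3109/21, 2746/21, 4535/42]
L7 α=1/3: [9830/63, 7235/63, 9449/63]
→ [156, 115, 150]

(1,1) stack=L1,L2,L3,L5,L6,L7; from [0,0,0]:
+L1 (α=1/2) → [108, 205/2, 205/2]
+L2 (α=0) → [108, 205/2, 205/2]
+L3 (α=1/7) → [821/7, 732/7, 835/7]
+L5 (α=5/8) → [2719/28, 8461/56, 7265/56]
+L6 (α=1/3) → [1863/14, 3287/28, 13873/84]
+L7 (α=1/5) → [4188/35, 3406/35, 15469/105]
→ [120, 97, 147]

at x=0,y=1 over L1,L2,L3,L5,L8:
L1 α=5/6: [1045/6, 365/2, 155/2]
L2 α=3/5: [1171/15, 944/5, 479/5]
L3 α=1: [72, 193, 137]
L5 α=1/6: [211/3, 568/3, 863/6]
L8 α=1/4: [309/4, 196, 1119/8]
= [77, 196, 140]

query (1,1) [L1,L2,L3,L5,L8] — begin 0,0,0
L1 α=1/2: [108, 205/2, 205/2]
L2 α=0: [108, 205/2, 205/2]
L3 α=1/7: [821/7, 732/7, 835/7]
L5 α=5/8: [2719/28, 8461/56, 7265/56]
L8 α=2/3: [7255/84, 11597/168, 31121/168]
→ [86, 69, 185]

at x=1,y=0 over L1,L2,L3,L5,L8:
L1 α=2/7: [290/7, 214/7, 468/7]
L2 α=1/5: [2462/35, 363/7, 3167/35]
L3 α=1/2: [5396/35, 577/7, 10517/70]
L5 α=1/6: [2936/21, 3865/42, 13205/84]
L8 α=1/2: [6485/42, 7687/84, 32525/168]
= [154, 92, 194]


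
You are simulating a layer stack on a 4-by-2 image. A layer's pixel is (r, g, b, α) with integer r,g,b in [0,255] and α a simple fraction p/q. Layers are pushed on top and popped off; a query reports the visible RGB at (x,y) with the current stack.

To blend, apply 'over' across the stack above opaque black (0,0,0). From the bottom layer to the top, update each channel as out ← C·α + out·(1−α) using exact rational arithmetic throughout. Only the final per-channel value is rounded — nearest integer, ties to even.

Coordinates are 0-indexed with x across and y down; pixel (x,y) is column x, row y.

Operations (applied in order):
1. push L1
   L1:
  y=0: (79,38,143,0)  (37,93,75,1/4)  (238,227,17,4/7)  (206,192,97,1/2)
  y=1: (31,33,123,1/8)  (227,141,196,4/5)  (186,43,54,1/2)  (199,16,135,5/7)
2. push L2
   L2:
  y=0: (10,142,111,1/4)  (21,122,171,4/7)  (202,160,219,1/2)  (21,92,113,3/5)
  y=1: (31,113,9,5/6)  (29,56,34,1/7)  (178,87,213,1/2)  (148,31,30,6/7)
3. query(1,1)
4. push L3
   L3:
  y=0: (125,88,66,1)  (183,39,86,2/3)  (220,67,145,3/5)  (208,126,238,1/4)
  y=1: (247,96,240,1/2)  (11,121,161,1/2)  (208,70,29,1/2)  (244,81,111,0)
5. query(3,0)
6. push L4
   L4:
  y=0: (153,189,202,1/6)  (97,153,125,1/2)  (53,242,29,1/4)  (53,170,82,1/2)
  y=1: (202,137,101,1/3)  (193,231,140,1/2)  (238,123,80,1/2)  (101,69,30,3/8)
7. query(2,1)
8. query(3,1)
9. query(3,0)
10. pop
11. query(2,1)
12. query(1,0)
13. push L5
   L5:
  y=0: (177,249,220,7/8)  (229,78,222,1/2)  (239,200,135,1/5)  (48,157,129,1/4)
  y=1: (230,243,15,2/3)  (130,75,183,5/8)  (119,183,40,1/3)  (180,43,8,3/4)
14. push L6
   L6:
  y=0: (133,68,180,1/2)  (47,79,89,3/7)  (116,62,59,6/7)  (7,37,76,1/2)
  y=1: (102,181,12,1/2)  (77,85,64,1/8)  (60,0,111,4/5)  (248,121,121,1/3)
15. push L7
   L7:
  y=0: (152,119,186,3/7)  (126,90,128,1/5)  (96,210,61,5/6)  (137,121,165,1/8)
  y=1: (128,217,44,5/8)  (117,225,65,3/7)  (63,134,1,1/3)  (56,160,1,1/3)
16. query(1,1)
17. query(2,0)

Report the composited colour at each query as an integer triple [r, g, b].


(1,1) stack=L1,L2; from [0,0,0]:
+L1 (α=4/5) → [908/5, 564/5, 784/5]
+L2 (α=1/7) → [799/5, 3664/35, 4874/35]
rounded: [160, 105, 139]

query (3,0) [L1,L2,L3] — begin 0,0,0
+L1 (α=1/2) → [103, 96, 97/2]
+L2 (α=3/5) → [269/5, 468/5, 436/5]
+L3 (α=1/4) → [1847/20, 1017/10, 1249/10]
→ [92, 102, 125]

query (2,1) [L1,L2,L3,L4] — begin 0,0,0
+L1 (α=1/2) → [93, 43/2, 27]
+L2 (α=1/2) → [271/2, 217/4, 120]
+L3 (α=1/2) → [687/4, 497/8, 149/2]
+L4 (α=1/2) → [1639/8, 1481/16, 309/4]
rounded: [205, 93, 77]

at x=3,y=1 over L1,L2,L3,L4:
L1 α=5/7: [995/7, 80/7, 675/7]
L2 α=6/7: [7211/49, 1382/49, 1935/49]
L3 α=0: [7211/49, 1382/49, 1935/49]
L4 α=3/8: [25451/196, 17053/392, 14085/392]
rounded: [130, 44, 36]

query (3,0) [L1,L2,L3,L4] — begin 0,0,0
after L1 α=1/2: [103, 96, 97/2]
after L2 α=3/5: [269/5, 468/5, 436/5]
after L3 α=1/4: [1847/20, 1017/10, 1249/10]
after L4 α=1/2: [2907/40, 2717/20, 2069/20]
→ [73, 136, 103]

query (2,1) [L1,L2,L3] — begin 0,0,0
after L1 α=1/2: [93, 43/2, 27]
after L2 α=1/2: [271/2, 217/4, 120]
after L3 α=1/2: [687/4, 497/8, 149/2]
= [172, 62, 74]

(1,0) stack=L1,L2,L3; from [0,0,0]:
L1 α=1/4: [37/4, 93/4, 75/4]
L2 α=4/7: [447/28, 2231/28, 423/4]
L3 α=2/3: [3565/28, 4415/84, 1111/12]
→ [127, 53, 93]

query (1,1) [L1,L2,L3,L5,L6,L7] — begin 0,0,0
after L1 α=4/5: [908/5, 564/5, 784/5]
after L2 α=1/7: [799/5, 3664/35, 4874/35]
after L3 α=1/2: [427/5, 7899/70, 10509/70]
after L5 α=5/8: [4531/40, 49947/560, 95577/560]
after L6 α=1/8: [34797/320, 56747/640, 100697/640]
after L7 α=3/7: [62877/560, 164747/1120, 131897/1120]
rounded: [112, 147, 118]

(2,0) stack=L1,L2,L3,L5,L6,L7; from [0,0,0]:
after L1 α=4/7: [136, 908/7, 68/7]
after L2 α=1/2: [169, 1014/7, 1601/14]
after L3 α=3/5: [998/5, 687/7, 4646/35]
after L5 α=1/5: [5187/25, 4148/35, 23309/175]
after L6 α=6/7: [22587/175, 17168/245, 85259/1225]
after L7 α=5/6: [35529/350, 137209/735, 229442/3675]
→ [102, 187, 62]


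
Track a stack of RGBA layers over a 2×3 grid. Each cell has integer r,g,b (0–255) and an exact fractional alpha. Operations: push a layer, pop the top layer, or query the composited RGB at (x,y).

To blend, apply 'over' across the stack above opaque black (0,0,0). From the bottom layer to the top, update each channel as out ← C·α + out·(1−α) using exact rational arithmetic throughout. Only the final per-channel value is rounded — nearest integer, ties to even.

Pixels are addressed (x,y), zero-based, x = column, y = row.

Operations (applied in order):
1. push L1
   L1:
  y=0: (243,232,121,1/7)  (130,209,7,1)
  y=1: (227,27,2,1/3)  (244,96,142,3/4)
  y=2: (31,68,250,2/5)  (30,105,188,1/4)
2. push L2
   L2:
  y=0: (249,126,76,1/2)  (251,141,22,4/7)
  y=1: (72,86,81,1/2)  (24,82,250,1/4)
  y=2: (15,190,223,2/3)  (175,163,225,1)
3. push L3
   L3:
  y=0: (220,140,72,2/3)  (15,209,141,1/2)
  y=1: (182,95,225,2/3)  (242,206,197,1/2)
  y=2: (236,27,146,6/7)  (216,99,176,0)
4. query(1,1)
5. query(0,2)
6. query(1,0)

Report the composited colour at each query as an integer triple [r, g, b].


query (1,1) [L1,L2,L3] — begin 0,0,0
after L1 α=3/4: [183, 72, 213/2]
after L2 α=1/4: [573/4, 149/2, 1139/8]
after L3 α=1/2: [1541/8, 561/4, 2715/16]
= [193, 140, 170]

query (0,2) [L1,L2,L3] — begin 0,0,0
L1 α=2/5: [62/5, 136/5, 100]
L2 α=2/3: [212/15, 2036/15, 182]
L3 α=6/7: [21452/105, 638/15, 1058/7]
rounded: [204, 43, 151]

(1,0) stack=L1,L2,L3; from [0,0,0]:
+L1 (α=1) → [130, 209, 7]
+L2 (α=4/7) → [1394/7, 1191/7, 109/7]
+L3 (α=1/2) → [1499/14, 1327/7, 548/7]
= [107, 190, 78]
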